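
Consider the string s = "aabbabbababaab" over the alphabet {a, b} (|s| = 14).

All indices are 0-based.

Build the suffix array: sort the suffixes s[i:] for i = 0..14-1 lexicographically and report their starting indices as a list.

sorted suffixes:
  #0 SA[0]=11  'aab'
  #1 SA[1]=0  'aabbabbababaab'
  #2 SA[2]=12  'ab'
  #3 SA[3]=9  'abaab'
  #4 SA[4]=7  'ababaab'
  #5 SA[5]=4  'abbababaab'
  #6 SA[6]=1  'abbabbababaab'
  #7 SA[7]=13  'b'
  #8 SA[8]=10  'baab'
  #9 SA[9]=8  'babaab'
  #10 SA[10]=6  'bababaab'
  #11 SA[11]=3  'babbababaab'
  #12 SA[12]=5  'bbababaab'
  #13 SA[13]=2  'bbabbababaab'

[11, 0, 12, 9, 7, 4, 1, 13, 10, 8, 6, 3, 5, 2]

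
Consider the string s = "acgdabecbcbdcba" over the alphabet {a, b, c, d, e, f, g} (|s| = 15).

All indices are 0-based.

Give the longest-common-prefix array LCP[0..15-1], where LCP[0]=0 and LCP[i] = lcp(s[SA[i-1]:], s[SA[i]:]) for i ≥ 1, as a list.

rank | idx | suffix
   0 |  14 | a
   1 |   4 | abecbcbdcba
   2 |   0 | acgdabecbcbdcba
   3 |  13 | ba
   4 |   8 | bcbdcba
   5 |  10 | bdcba
   6 |   5 | becbcbdcba
   7 |  12 | cba
   8 |   7 | cbcbdcba
   9 |   9 | cbdcba
  10 |   1 | cgdabecbcbdcba
  11 |   3 | dabecbcbdcba
  12 |  11 | dcba
  13 |   6 | ecbcbdcba
  14 |   2 | gdabecbcbdcba

SA = [14, 4, 0, 13, 8, 10, 5, 12, 7, 9, 1, 3, 11, 6, 2]
rank  pair      lcp
   1  s[14:],s[4:]  1  'a'
   2  s[4:],s[0:]  1  'a'
   3  s[0:],s[13:]  0  ''
   4  s[13:],s[8:]  1  'b'
   5  s[8:],s[10:]  1  'b'
   6  s[10:],s[5:]  1  'b'
   7  s[5:],s[12:]  0  ''
   8  s[12:],s[7:]  2  'cb'
   9  s[7:],s[9:]  2  'cb'
  10  s[9:],s[1:]  1  'c'
  11  s[1:],s[3:]  0  ''
  12  s[3:],s[11:]  1  'd'
  13  s[11:],s[6:]  0  ''
  14  s[6:],s[2:]  0  ''

[0, 1, 1, 0, 1, 1, 1, 0, 2, 2, 1, 0, 1, 0, 0]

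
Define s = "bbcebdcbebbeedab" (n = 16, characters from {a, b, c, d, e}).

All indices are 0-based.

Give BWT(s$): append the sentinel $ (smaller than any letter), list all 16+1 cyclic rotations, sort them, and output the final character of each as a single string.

rank  rotation           last
    0  $bbcebdcbebbeedab  b
    1  ab$bbcebdcbebbeed  d
    2  b$bbcebdcbebbeeda  a
    3  bbcebdcbebbeedab$  $
    4  bbeedab$bbcebdcbe  e
    5  bcebdcbebbeedab$b  b
    6  bdcbebbeedab$bbce  e
    7  bebbeedab$bbcebdc  c
    8  beedab$bbcebdcbeb  b
    9  cbebbeedab$bbcebd  d
   10  cebdcbebbeedab$bb  b
   11  dab$bbcebdcbebbee  e
   12  dcbebbeedab$bbceb  b
   13  ebbeedab$bbcebdcb  b
   14  ebdcbebbeedab$bbc  c
   15  edab$bbcebdcbebbe  e
   16  eedab$bbcebdcbebb  b

bda$ebecbdbebbceb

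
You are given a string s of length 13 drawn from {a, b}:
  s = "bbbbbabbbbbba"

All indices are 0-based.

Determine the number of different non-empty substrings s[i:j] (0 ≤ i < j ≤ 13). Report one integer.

55

rank | idx | suffix
   0 |  12 | a
   1 |   5 | abbbbbba
   2 |  11 | ba
   3 |   4 | babbbbbba
   4 |  10 | bba
   5 |   3 | bbabbbbbba
   6 |   9 | bbba
   7 |   2 | bbbabbbbbba
   8 |   8 | bbbba
   9 |   1 | bbbbabbbbbba
  10 |   7 | bbbbba
  11 |   0 | bbbbbabbbbbba
  12 |   6 | bbbbbba

SA = [12, 5, 11, 4, 10, 3, 9, 2, 8, 1, 7, 0, 6]
rank  pair      lcp
   1  s[12:],s[5:]  1  'a'
   2  s[5:],s[11:]  0  ''
   3  s[11:],s[4:]  2  'ba'
   4  s[4:],s[10:]  1  'b'
   5  s[10:],s[3:]  3  'bba'
   6  s[3:],s[9:]  2  'bb'
   7  s[9:],s[2:]  4  'bbba'
   8  s[2:],s[8:]  3  'bbb'
   9  s[8:],s[1:]  5  'bbbba'
  10  s[1:],s[7:]  4  'bbbb'
  11  s[7:],s[0:]  6  'bbbbba'
  12  s[0:],s[6:]  5  'bbbbb'

n(n+1)/2 = 13·14/2 = 91
Σ LCP = 0 + 1 + 0 + 2 + 1 + 3 + 2 + 4 + 3 + 5 + 4 + 6 + 5 = 36
distinct = 91 − 36 = 55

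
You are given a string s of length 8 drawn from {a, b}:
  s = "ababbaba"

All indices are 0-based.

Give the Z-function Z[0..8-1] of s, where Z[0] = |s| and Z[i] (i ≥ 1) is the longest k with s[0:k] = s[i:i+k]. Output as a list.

[8, 0, 2, 0, 0, 3, 0, 1]

Z[0]=8
i=1: fresh scan; Z[1]=0
i=2: fresh scan; Z[2]=2 scan→box=[2,4)
i=3: min(r-i=1, Z[1]=0)=0; Z[3]=0
i=4: fresh scan; Z[4]=0
i=5: fresh scan; Z[5]=3 scan→box=[5,8)
i=6: min(r-i=2, Z[1]=0)=0; Z[6]=0
i=7: min(r-i=1, Z[2]=2)=1; Z[7]=1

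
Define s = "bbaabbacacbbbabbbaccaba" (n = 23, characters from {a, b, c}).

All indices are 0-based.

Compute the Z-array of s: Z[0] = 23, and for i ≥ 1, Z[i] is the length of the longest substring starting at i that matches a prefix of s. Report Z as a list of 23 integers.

[23, 1, 0, 0, 3, 1, 0, 0, 0, 0, 2, 3, 1, 0, 2, 3, 1, 0, 0, 0, 0, 1, 0]

Z[0]=23
i=1: outside box; Z[1]=1 grow→box=[1,2)
i=2: outside box; Z[2]=0
i=3: outside box; Z[3]=0
i=4: outside box; Z[4]=3 grow→box=[4,7)
i=5: min(r-i=2, Z[1]=1)=1; Z[5]=1
i=6: min(r-i=1, Z[2]=0)=0; Z[6]=0
i=7: outside box; Z[7]=0
i=8: outside box; Z[8]=0
i=9: outside box; Z[9]=0
i=10: outside box; Z[10]=2 grow→box=[10,12)
i=11: min(r-i=1, Z[1]=1)=1; Z[11]=3 grow→box=[11,14)
i=12: min(r-i=2, Z[1]=1)=1; Z[12]=1
i=13: min(r-i=1, Z[2]=0)=0; Z[13]=0
i=14: outside box; Z[14]=2 grow→box=[14,16)
i=15: min(r-i=1, Z[1]=1)=1; Z[15]=3 grow→box=[15,18)
i=16: min(r-i=2, Z[1]=1)=1; Z[16]=1
i=17: min(r-i=1, Z[2]=0)=0; Z[17]=0
i=18: outside box; Z[18]=0
i=19: outside box; Z[19]=0
i=20: outside box; Z[20]=0
i=21: outside box; Z[21]=1 grow→box=[21,22)
i=22: outside box; Z[22]=0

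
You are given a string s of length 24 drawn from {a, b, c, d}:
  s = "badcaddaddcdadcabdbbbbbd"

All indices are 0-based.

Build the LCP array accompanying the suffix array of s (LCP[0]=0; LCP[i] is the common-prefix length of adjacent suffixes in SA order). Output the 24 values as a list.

rank→(start, suffix):
  0 → (15, 'abdbbbbbd')
  1 → (12, 'adcabdbbbbbd')
  2 → (1, 'adcaddaddcdadcabdbbbbbd')
  3 → (4, 'addaddcdadcabdbbbbbd')
  4 → (7, 'addcdadcabdbbbbbd')
  5 → (0, 'badcaddaddcdadcabdbbbbbd')
  6 → (18, 'bbbbbd')
  7 → (19, 'bbbbd')
  8 → (20, 'bbbd')
  9 → (21, 'bbd')
  10 → (22, 'bd')
  11 → (16, 'bdbbbbbd')
  12 → (14, 'cabdbbbbbd')
  13 → (3, 'caddaddcdadcabdbbbbbd')
  14 → (10, 'cdadcabdbbbbbd')
  15 → (23, 'd')
  16 → (11, 'dadcabdbbbbbd')
  17 → (6, 'daddcdadcabdbbbbbd')
  18 → (17, 'dbbbbbd')
  19 → (13, 'dcabdbbbbbd')
  20 → (2, 'dcaddaddcdadcabdbbbbbd')
  21 → (9, 'dcdadcabdbbbbbd')
  22 → (5, 'ddaddcdadcabdbbbbbd')
  23 → (8, 'ddcdadcabdbbbbbd')

SA = [15, 12, 1, 4, 7, 0, 18, 19, 20, 21, 22, 16, 14, 3, 10, 23, 11, 6, 17, 13, 2, 9, 5, 8]
rank  pair      lcp
   1  s[15:],s[12:]  1  'a'
   2  s[12:],s[1:]  4  'adca'
   3  s[1:],s[4:]  2  'ad'
   4  s[4:],s[7:]  3  'add'
   5  s[7:],s[0:]  0  ''
   6  s[0:],s[18:]  1  'b'
   7  s[18:],s[19:]  4  'bbbb'
   8  s[19:],s[20:]  3  'bbb'
   9  s[20:],s[21:]  2  'bb'
  10  s[21:],s[22:]  1  'b'
  11  s[22:],s[16:]  2  'bd'
  12  s[16:],s[14:]  0  ''
  13  s[14:],s[3:]  2  'ca'
  14  s[3:],s[10:]  1  'c'
  15  s[10:],s[23:]  0  ''
  16  s[23:],s[11:]  1  'd'
  17  s[11:],s[6:]  3  'dad'
  18  s[6:],s[17:]  1  'd'
  19  s[17:],s[13:]  1  'd'
  20  s[13:],s[2:]  3  'dca'
  21  s[2:],s[9:]  2  'dc'
  22  s[9:],s[5:]  1  'd'
  23  s[5:],s[8:]  2  'dd'

[0, 1, 4, 2, 3, 0, 1, 4, 3, 2, 1, 2, 0, 2, 1, 0, 1, 3, 1, 1, 3, 2, 1, 2]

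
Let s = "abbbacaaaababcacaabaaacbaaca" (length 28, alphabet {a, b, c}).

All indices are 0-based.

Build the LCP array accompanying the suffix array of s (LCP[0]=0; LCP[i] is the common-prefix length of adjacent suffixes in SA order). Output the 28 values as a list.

rank | idx | suffix
   0 |  27 | a
   1 |   6 | aaaababcacaabaaacbaaca
   2 |   7 | aaababcacaabaaacbaaca
   3 |  19 | aaacbaaca
   4 |  16 | aabaaacbaaca
   5 |   8 | aababcacaabaaacbaaca
   6 |  24 | aaca
   7 |  20 | aacbaaca
   8 |  17 | abaaacbaaca
   9 |   9 | ababcacaabaaacbaaca
  10 |   0 | abbbacaaaababcacaabaaacbaaca
  11 |  11 | abcacaabaaacbaaca
  12 |  25 | aca
  13 |   4 | acaaaababcacaabaaacbaaca
  14 |  14 | acaabaaacbaaca
  15 |  21 | acbaaca
  16 |  18 | baaacbaaca
  17 |  23 | baaca
  18 |  10 | babcacaabaaacbaaca
  19 |   3 | bacaaaababcacaabaaacbaaca
  20 |   2 | bbacaaaababcacaabaaacbaaca
  21 |   1 | bbbacaaaababcacaabaaacbaaca
  22 |  12 | bcacaabaaacbaaca
  23 |  26 | ca
  24 |   5 | caaaababcacaabaaacbaaca
  25 |  15 | caabaaacbaaca
  26 |  13 | cacaabaaacbaaca
  27 |  22 | cbaaca

SA = [27, 6, 7, 19, 16, 8, 24, 20, 17, 9, 0, 11, 25, 4, 14, 21, 18, 23, 10, 3, 2, 1, 12, 26, 5, 15, 13, 22]
i: (SA[i-1],SA[i]) lcp shared
  1: (27,6) 1 'a'
  2: (6,7) 3 'aaa'
  3: (7,19) 3 'aaa'
  4: (19,16) 2 'aa'
  5: (16,8) 4 'aaba'
  6: (8,24) 2 'aa'
  7: (24,20) 3 'aac'
  8: (20,17) 1 'a'
  9: (17,9) 3 'aba'
  10: (9,0) 2 'ab'
  11: (0,11) 2 'ab'
  12: (11,25) 1 'a'
  13: (25,4) 3 'aca'
  14: (4,14) 4 'acaa'
  15: (14,21) 2 'ac'
  16: (21,18) 0 ''
  17: (18,23) 3 'baa'
  18: (23,10) 2 'ba'
  19: (10,3) 2 'ba'
  20: (3,2) 1 'b'
  21: (2,1) 2 'bb'
  22: (1,12) 1 'b'
  23: (12,26) 0 ''
  24: (26,5) 2 'ca'
  25: (5,15) 3 'caa'
  26: (15,13) 2 'ca'
  27: (13,22) 1 'c'

[0, 1, 3, 3, 2, 4, 2, 3, 1, 3, 2, 2, 1, 3, 4, 2, 0, 3, 2, 2, 1, 2, 1, 0, 2, 3, 2, 1]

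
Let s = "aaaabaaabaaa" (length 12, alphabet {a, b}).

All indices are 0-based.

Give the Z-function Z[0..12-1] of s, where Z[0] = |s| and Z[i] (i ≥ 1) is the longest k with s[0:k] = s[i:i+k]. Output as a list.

[12, 3, 2, 1, 0, 3, 2, 1, 0, 3, 2, 1]

Z[0]=12
i=1: i≥r, start 0; Z[1]=3 grow→box=[1,4)
i=2: min(r-i=2, Z[1]=3)=2; Z[2]=2
i=3: min(r-i=1, Z[2]=2)=1; Z[3]=1
i=4: i≥r, start 0; Z[4]=0
i=5: i≥r, start 0; Z[5]=3 grow→box=[5,8)
i=6: min(r-i=2, Z[1]=3)=2; Z[6]=2
i=7: min(r-i=1, Z[2]=2)=1; Z[7]=1
i=8: i≥r, start 0; Z[8]=0
i=9: i≥r, start 0; Z[9]=3 grow→box=[9,12)
i=10: min(r-i=2, Z[1]=3)=2; Z[10]=2
i=11: min(r-i=1, Z[2]=2)=1; Z[11]=1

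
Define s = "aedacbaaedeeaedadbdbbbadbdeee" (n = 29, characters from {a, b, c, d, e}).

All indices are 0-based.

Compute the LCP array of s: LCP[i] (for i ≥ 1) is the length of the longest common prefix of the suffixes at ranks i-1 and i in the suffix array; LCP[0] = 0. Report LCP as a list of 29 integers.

[0, 1, 1, 4, 1, 4, 3, 0, 2, 1, 2, 1, 2, 0, 0, 2, 1, 2, 3, 1, 3, 0, 1, 1, 3, 2, 1, 2, 2]

sorted suffixes:
  #0 SA[0]=6  'aaedeeaedadbdbbbadbdeee'
  #1 SA[1]=3  'acbaaedeeaedadbdbbbadbdeee'
  #2 SA[2]=15  'adbdbbbadbdeee'
  #3 SA[3]=22  'adbdeee'
  #4 SA[4]=0  'aedacbaaedeeaedadbdbbbadbdeee'
  #5 SA[5]=12  'aedadbdbbbadbdeee'
  #6 SA[6]=7  'aedeeaedadbdbbbadbdeee'
  #7 SA[7]=5  'baaedeeaedadbdbbbadbdeee'
  #8 SA[8]=21  'badbdeee'
  #9 SA[9]=20  'bbadbdeee'
  #10 SA[10]=19  'bbbadbdeee'
  #11 SA[11]=17  'bdbbbadbdeee'
  #12 SA[12]=24  'bdeee'
  #13 SA[13]=4  'cbaaedeeaedadbdbbbadbdeee'
  #14 SA[14]=2  'dacbaaedeeaedadbdbbbadbdeee'
  #15 SA[15]=14  'dadbdbbbadbdeee'
  #16 SA[16]=18  'dbbbadbdeee'
  #17 SA[17]=16  'dbdbbbadbdeee'
  #18 SA[18]=23  'dbdeee'
  #19 SA[19]=9  'deeaedadbdbbbadbdeee'
  #20 SA[20]=25  'deee'
  #21 SA[21]=28  'e'
  #22 SA[22]=11  'eaedadbdbbbadbdeee'
  #23 SA[23]=1  'edacbaaedeeaedadbdbbbadbdeee'
  #24 SA[24]=13  'edadbdbbbadbdeee'
  #25 SA[25]=8  'edeeaedadbdbbbadbdeee'
  #26 SA[26]=27  'ee'
  #27 SA[27]=10  'eeaedadbdbbbadbdeee'
  #28 SA[28]=26  'eee'

SA = [6, 3, 15, 22, 0, 12, 7, 5, 21, 20, 19, 17, 24, 4, 2, 14, 18, 16, 23, 9, 25, 28, 11, 1, 13, 8, 27, 10, 26]
rank  pair      lcp
   1  s[6:],s[3:]  1  'a'
   2  s[3:],s[15:]  1  'a'
   3  s[15:],s[22:]  4  'adbd'
   4  s[22:],s[0:]  1  'a'
   5  s[0:],s[12:]  4  'aeda'
   6  s[12:],s[7:]  3  'aed'
   7  s[7:],s[5:]  0  ''
   8  s[5:],s[21:]  2  'ba'
   9  s[21:],s[20:]  1  'b'
  10  s[20:],s[19:]  2  'bb'
  11  s[19:],s[17:]  1  'b'
  12  s[17:],s[24:]  2  'bd'
  13  s[24:],s[4:]  0  ''
  14  s[4:],s[2:]  0  ''
  15  s[2:],s[14:]  2  'da'
  16  s[14:],s[18:]  1  'd'
  17  s[18:],s[16:]  2  'db'
  18  s[16:],s[23:]  3  'dbd'
  19  s[23:],s[9:]  1  'd'
  20  s[9:],s[25:]  3  'dee'
  21  s[25:],s[28:]  0  ''
  22  s[28:],s[11:]  1  'e'
  23  s[11:],s[1:]  1  'e'
  24  s[1:],s[13:]  3  'eda'
  25  s[13:],s[8:]  2  'ed'
  26  s[8:],s[27:]  1  'e'
  27  s[27:],s[10:]  2  'ee'
  28  s[10:],s[26:]  2  'ee'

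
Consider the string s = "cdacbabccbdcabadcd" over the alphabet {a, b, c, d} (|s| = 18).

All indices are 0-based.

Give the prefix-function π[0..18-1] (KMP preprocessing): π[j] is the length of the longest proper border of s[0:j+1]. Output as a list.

[0, 0, 0, 1, 0, 0, 0, 1, 1, 0, 0, 1, 0, 0, 0, 0, 1, 2]

π[0] = 0
j=1 s[j]='d': π[1]=0 (border '')
j=2 s[j]='a': π[2]=0 (border '')
j=3 s[j]='c': π[3]=1 (border 'c')
j=4 s[j]='b': k: 1→0; π[4]=0 (border '')
j=5 s[j]='a': π[5]=0 (border '')
j=6 s[j]='b': π[6]=0 (border '')
j=7 s[j]='c': π[7]=1 (border 'c')
j=8 s[j]='c': k: 1→0; π[8]=1 (border 'c')
j=9 s[j]='b': k: 1→0; π[9]=0 (border '')
j=10 s[j]='d': π[10]=0 (border '')
j=11 s[j]='c': π[11]=1 (border 'c')
j=12 s[j]='a': k: 1→0; π[12]=0 (border '')
j=13 s[j]='b': π[13]=0 (border '')
j=14 s[j]='a': π[14]=0 (border '')
j=15 s[j]='d': π[15]=0 (border '')
j=16 s[j]='c': π[16]=1 (border 'c')
j=17 s[j]='d': π[17]=2 (border 'cd')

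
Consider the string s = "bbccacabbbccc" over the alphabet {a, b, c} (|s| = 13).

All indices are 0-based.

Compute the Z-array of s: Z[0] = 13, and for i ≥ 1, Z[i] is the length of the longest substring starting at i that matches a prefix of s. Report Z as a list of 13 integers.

[13, 1, 0, 0, 0, 0, 0, 2, 4, 1, 0, 0, 0]

Z[0]=13
i=1: i≥r, start 0; Z[1]=1 grow→box=[1,2)
i=2: i≥r, start 0; Z[2]=0
i=3: i≥r, start 0; Z[3]=0
i=4: i≥r, start 0; Z[4]=0
i=5: i≥r, start 0; Z[5]=0
i=6: i≥r, start 0; Z[6]=0
i=7: i≥r, start 0; Z[7]=2 grow→box=[7,9)
i=8: min(r-i=1, Z[1]=1)=1; Z[8]=4 grow→box=[8,12)
i=9: min(r-i=3, Z[1]=1)=1; Z[9]=1
i=10: min(r-i=2, Z[2]=0)=0; Z[10]=0
i=11: min(r-i=1, Z[3]=0)=0; Z[11]=0
i=12: i≥r, start 0; Z[12]=0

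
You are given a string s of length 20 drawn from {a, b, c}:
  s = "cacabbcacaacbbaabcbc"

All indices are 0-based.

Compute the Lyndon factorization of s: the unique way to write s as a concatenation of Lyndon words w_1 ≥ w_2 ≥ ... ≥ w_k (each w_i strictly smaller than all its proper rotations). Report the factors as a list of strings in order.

["c", "ac", "abbcac", "aacbb", "aabcbc"]

emit factor 1: 'c' (i=0, period=1)
emit factor 2: 'ac' (i=1, period=2)
emit factor 3: 'abbcac' (i=3, period=6)
emit factor 4: 'aacbb' (i=9, period=5)
emit factor 5: 'aabcbc' (i=14, period=6)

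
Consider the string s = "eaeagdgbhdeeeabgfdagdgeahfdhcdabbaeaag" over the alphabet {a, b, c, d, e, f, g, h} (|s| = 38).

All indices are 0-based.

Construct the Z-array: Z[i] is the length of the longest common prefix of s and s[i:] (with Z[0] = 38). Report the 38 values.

[38, 0, 2, 0, 0, 0, 0, 0, 0, 0, 1, 1, 2, 0, 0, 0, 0, 0, 0, 0, 0, 0, 2, 0, 0, 0, 0, 0, 0, 0, 0, 0, 0, 0, 2, 0, 0, 0]

Z[0]=38
i=1: i≥r, start 0; Z[1]=0
i=2: i≥r, start 0; Z[2]=2 scan→box=[2,4)
i=3: min(r-i=1, Z[1]=0)=0; Z[3]=0
i=4: i≥r, start 0; Z[4]=0
i=5: i≥r, start 0; Z[5]=0
i=6: i≥r, start 0; Z[6]=0
i=7: i≥r, start 0; Z[7]=0
i=8: i≥r, start 0; Z[8]=0
i=9: i≥r, start 0; Z[9]=0
i=10: i≥r, start 0; Z[10]=1 scan→box=[10,11)
i=11: i≥r, start 0; Z[11]=1 scan→box=[11,12)
i=12: i≥r, start 0; Z[12]=2 scan→box=[12,14)
i=13: min(r-i=1, Z[1]=0)=0; Z[13]=0
i=14: i≥r, start 0; Z[14]=0
i=15: i≥r, start 0; Z[15]=0
i=16: i≥r, start 0; Z[16]=0
i=17: i≥r, start 0; Z[17]=0
i=18: i≥r, start 0; Z[18]=0
i=19: i≥r, start 0; Z[19]=0
i=20: i≥r, start 0; Z[20]=0
i=21: i≥r, start 0; Z[21]=0
i=22: i≥r, start 0; Z[22]=2 scan→box=[22,24)
i=23: min(r-i=1, Z[1]=0)=0; Z[23]=0
i=24: i≥r, start 0; Z[24]=0
i=25: i≥r, start 0; Z[25]=0
i=26: i≥r, start 0; Z[26]=0
i=27: i≥r, start 0; Z[27]=0
i=28: i≥r, start 0; Z[28]=0
i=29: i≥r, start 0; Z[29]=0
i=30: i≥r, start 0; Z[30]=0
i=31: i≥r, start 0; Z[31]=0
i=32: i≥r, start 0; Z[32]=0
i=33: i≥r, start 0; Z[33]=0
i=34: i≥r, start 0; Z[34]=2 scan→box=[34,36)
i=35: min(r-i=1, Z[1]=0)=0; Z[35]=0
i=36: i≥r, start 0; Z[36]=0
i=37: i≥r, start 0; Z[37]=0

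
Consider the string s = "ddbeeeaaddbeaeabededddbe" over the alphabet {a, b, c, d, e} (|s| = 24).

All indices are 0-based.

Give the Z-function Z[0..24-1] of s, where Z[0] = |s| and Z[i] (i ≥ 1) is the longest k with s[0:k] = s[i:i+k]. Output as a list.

[24, 1, 0, 0, 0, 0, 0, 0, 4, 1, 0, 0, 0, 0, 0, 0, 0, 1, 0, 2, 4, 1, 0, 0]

Z[0]=24
i=1: i≥r, start 0; Z[1]=1 extend→box=[1,2)
i=2: i≥r, start 0; Z[2]=0
i=3: i≥r, start 0; Z[3]=0
i=4: i≥r, start 0; Z[4]=0
i=5: i≥r, start 0; Z[5]=0
i=6: i≥r, start 0; Z[6]=0
i=7: i≥r, start 0; Z[7]=0
i=8: i≥r, start 0; Z[8]=4 extend→box=[8,12)
i=9: min(r-i=3, Z[1]=1)=1; Z[9]=1
i=10: min(r-i=2, Z[2]=0)=0; Z[10]=0
i=11: min(r-i=1, Z[3]=0)=0; Z[11]=0
i=12: i≥r, start 0; Z[12]=0
i=13: i≥r, start 0; Z[13]=0
i=14: i≥r, start 0; Z[14]=0
i=15: i≥r, start 0; Z[15]=0
i=16: i≥r, start 0; Z[16]=0
i=17: i≥r, start 0; Z[17]=1 extend→box=[17,18)
i=18: i≥r, start 0; Z[18]=0
i=19: i≥r, start 0; Z[19]=2 extend→box=[19,21)
i=20: min(r-i=1, Z[1]=1)=1; Z[20]=4 extend→box=[20,24)
i=21: min(r-i=3, Z[1]=1)=1; Z[21]=1
i=22: min(r-i=2, Z[2]=0)=0; Z[22]=0
i=23: min(r-i=1, Z[3]=0)=0; Z[23]=0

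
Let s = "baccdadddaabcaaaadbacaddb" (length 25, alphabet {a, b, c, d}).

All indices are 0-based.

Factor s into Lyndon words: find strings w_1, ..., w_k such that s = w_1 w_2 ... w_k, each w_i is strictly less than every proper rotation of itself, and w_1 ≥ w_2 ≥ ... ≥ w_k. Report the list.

emit factor 1: 'b' (i=0, period=1)
emit factor 2: 'accdaddd' (i=1, period=8)
emit factor 3: 'aabc' (i=9, period=4)
emit factor 4: 'aaaadbacaddb' (i=13, period=12)

["b", "accdaddd", "aabc", "aaaadbacaddb"]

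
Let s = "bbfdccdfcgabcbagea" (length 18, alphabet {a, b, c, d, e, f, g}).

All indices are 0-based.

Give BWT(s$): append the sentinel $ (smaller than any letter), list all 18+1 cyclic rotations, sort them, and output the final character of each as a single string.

aegbc$abbdcffcgdbca

rank  rotation             last
    0  $bbfdccdfcgabcbagea  a
    1  a$bbfdccdfcgabcbage  e
    2  abcbagea$bbfdccdfcg  g
    3  agea$bbfdccdfcgabcb  b
    4  bagea$bbfdccdfcgabc  c
    5  bbfdccdfcgabcbagea$  $
    6  bcbagea$bbfdccdfcga  a
    7  bfdccdfcgabcbagea$b  b
    8  cbagea$bbfdccdfcgab  b
    9  ccdfcgabcbagea$bbfd  d
   10  cdfcgabcbagea$bbfdc  c
   11  cgabcbagea$bbfdccdf  f
   12  dccdfcgabcbagea$bbf  f
   13  dfcgabcbagea$bbfdcc  c
   14  ea$bbfdccdfcgabcbag  g
   15  fcgabcbagea$bbfdccd  d
   16  fdccdfcgabcbagea$bb  b
   17  gabcbagea$bbfdccdfc  c
   18  gea$bbfdccdfcgabcba  a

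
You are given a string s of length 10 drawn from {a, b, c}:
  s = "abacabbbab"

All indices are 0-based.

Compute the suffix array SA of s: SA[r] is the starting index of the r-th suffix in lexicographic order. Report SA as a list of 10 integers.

rank→(start, suffix):
  0 → (8, 'ab')
  1 → (0, 'abacabbbab')
  2 → (4, 'abbbab')
  3 → (2, 'acabbbab')
  4 → (9, 'b')
  5 → (7, 'bab')
  6 → (1, 'bacabbbab')
  7 → (6, 'bbab')
  8 → (5, 'bbbab')
  9 → (3, 'cabbbab')

[8, 0, 4, 2, 9, 7, 1, 6, 5, 3]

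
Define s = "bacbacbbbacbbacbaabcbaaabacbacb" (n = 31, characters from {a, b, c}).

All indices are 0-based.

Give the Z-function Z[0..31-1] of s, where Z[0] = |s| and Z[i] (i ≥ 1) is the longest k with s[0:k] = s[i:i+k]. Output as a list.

[31, 0, 0, 4, 0, 0, 1, 1, 4, 0, 0, 1, 5, 0, 0, 2, 0, 0, 1, 0, 2, 0, 0, 0, 7, 0, 0, 4, 0, 0, 1]

Z[0]=31
i=1: i≥r, start 0; Z[1]=0
i=2: i≥r, start 0; Z[2]=0
i=3: i≥r, start 0; Z[3]=4 grow→box=[3,7)
i=4: min(r-i=3, Z[1]=0)=0; Z[4]=0
i=5: min(r-i=2, Z[2]=0)=0; Z[5]=0
i=6: min(r-i=1, Z[3]=4)=1; Z[6]=1
i=7: i≥r, start 0; Z[7]=1 grow→box=[7,8)
i=8: i≥r, start 0; Z[8]=4 grow→box=[8,12)
i=9: min(r-i=3, Z[1]=0)=0; Z[9]=0
i=10: min(r-i=2, Z[2]=0)=0; Z[10]=0
i=11: min(r-i=1, Z[3]=4)=1; Z[11]=1
i=12: i≥r, start 0; Z[12]=5 grow→box=[12,17)
i=13: min(r-i=4, Z[1]=0)=0; Z[13]=0
i=14: min(r-i=3, Z[2]=0)=0; Z[14]=0
i=15: min(r-i=2, Z[3]=4)=2; Z[15]=2
i=16: min(r-i=1, Z[4]=0)=0; Z[16]=0
i=17: i≥r, start 0; Z[17]=0
i=18: i≥r, start 0; Z[18]=1 grow→box=[18,19)
i=19: i≥r, start 0; Z[19]=0
i=20: i≥r, start 0; Z[20]=2 grow→box=[20,22)
i=21: min(r-i=1, Z[1]=0)=0; Z[21]=0
i=22: i≥r, start 0; Z[22]=0
i=23: i≥r, start 0; Z[23]=0
i=24: i≥r, start 0; Z[24]=7 grow→box=[24,31)
i=25: min(r-i=6, Z[1]=0)=0; Z[25]=0
i=26: min(r-i=5, Z[2]=0)=0; Z[26]=0
i=27: min(r-i=4, Z[3]=4)=4; Z[27]=4
i=28: min(r-i=3, Z[4]=0)=0; Z[28]=0
i=29: min(r-i=2, Z[5]=0)=0; Z[29]=0
i=30: min(r-i=1, Z[6]=1)=1; Z[30]=1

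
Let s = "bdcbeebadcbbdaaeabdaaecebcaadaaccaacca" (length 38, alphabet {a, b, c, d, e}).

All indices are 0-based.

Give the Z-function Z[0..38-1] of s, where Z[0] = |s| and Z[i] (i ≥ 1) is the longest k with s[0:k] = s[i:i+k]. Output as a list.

Z[0]=38
i=1: outside box; Z[1]=0
i=2: outside box; Z[2]=0
i=3: outside box; Z[3]=1 grow→box=[3,4)
i=4: outside box; Z[4]=0
i=5: outside box; Z[5]=0
i=6: outside box; Z[6]=1 grow→box=[6,7)
i=7: outside box; Z[7]=0
i=8: outside box; Z[8]=0
i=9: outside box; Z[9]=0
i=10: outside box; Z[10]=1 grow→box=[10,11)
i=11: outside box; Z[11]=2 grow→box=[11,13)
i=12: min(r-i=1, Z[1]=0)=0; Z[12]=0
i=13: outside box; Z[13]=0
i=14: outside box; Z[14]=0
i=15: outside box; Z[15]=0
i=16: outside box; Z[16]=0
i=17: outside box; Z[17]=2 grow→box=[17,19)
i=18: min(r-i=1, Z[1]=0)=0; Z[18]=0
i=19: outside box; Z[19]=0
i=20: outside box; Z[20]=0
i=21: outside box; Z[21]=0
i=22: outside box; Z[22]=0
i=23: outside box; Z[23]=0
i=24: outside box; Z[24]=1 grow→box=[24,25)
i=25: outside box; Z[25]=0
i=26: outside box; Z[26]=0
i=27: outside box; Z[27]=0
i=28: outside box; Z[28]=0
i=29: outside box; Z[29]=0
i=30: outside box; Z[30]=0
i=31: outside box; Z[31]=0
i=32: outside box; Z[32]=0
i=33: outside box; Z[33]=0
i=34: outside box; Z[34]=0
i=35: outside box; Z[35]=0
i=36: outside box; Z[36]=0
i=37: outside box; Z[37]=0

[38, 0, 0, 1, 0, 0, 1, 0, 0, 0, 1, 2, 0, 0, 0, 0, 0, 2, 0, 0, 0, 0, 0, 0, 1, 0, 0, 0, 0, 0, 0, 0, 0, 0, 0, 0, 0, 0]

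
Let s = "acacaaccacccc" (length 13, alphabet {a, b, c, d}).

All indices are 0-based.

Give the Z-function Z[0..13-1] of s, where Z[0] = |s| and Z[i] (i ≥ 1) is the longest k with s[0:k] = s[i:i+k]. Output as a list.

[13, 0, 3, 0, 1, 2, 0, 0, 2, 0, 0, 0, 0]

Z[0]=13
i=1: fresh scan; Z[1]=0
i=2: fresh scan; Z[2]=3 extend→box=[2,5)
i=3: min(r-i=2, Z[1]=0)=0; Z[3]=0
i=4: min(r-i=1, Z[2]=3)=1; Z[4]=1
i=5: fresh scan; Z[5]=2 extend→box=[5,7)
i=6: min(r-i=1, Z[1]=0)=0; Z[6]=0
i=7: fresh scan; Z[7]=0
i=8: fresh scan; Z[8]=2 extend→box=[8,10)
i=9: min(r-i=1, Z[1]=0)=0; Z[9]=0
i=10: fresh scan; Z[10]=0
i=11: fresh scan; Z[11]=0
i=12: fresh scan; Z[12]=0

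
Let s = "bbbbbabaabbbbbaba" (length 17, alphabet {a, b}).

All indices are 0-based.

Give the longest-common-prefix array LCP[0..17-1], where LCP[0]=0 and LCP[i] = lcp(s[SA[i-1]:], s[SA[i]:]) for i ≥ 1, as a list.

rank→(start, suffix):
  0 → (16, 'a')
  1 → (7, 'aabbbbbaba')
  2 → (14, 'aba')
  3 → (5, 'abaabbbbbaba')
  4 → (8, 'abbbbbaba')
  5 → (15, 'ba')
  6 → (6, 'baabbbbbaba')
  7 → (13, 'baba')
  8 → (4, 'babaabbbbbaba')
  9 → (12, 'bbaba')
  10 → (3, 'bbabaabbbbbaba')
  11 → (11, 'bbbaba')
  12 → (2, 'bbbabaabbbbbaba')
  13 → (10, 'bbbbaba')
  14 → (1, 'bbbbabaabbbbbaba')
  15 → (9, 'bbbbbaba')
  16 → (0, 'bbbbbabaabbbbbaba')

SA = [16, 7, 14, 5, 8, 15, 6, 13, 4, 12, 3, 11, 2, 10, 1, 9, 0]
rank  pair      lcp
   1  s[16:],s[7:]  1  'a'
   2  s[7:],s[14:]  1  'a'
   3  s[14:],s[5:]  3  'aba'
   4  s[5:],s[8:]  2  'ab'
   5  s[8:],s[15:]  0  ''
   6  s[15:],s[6:]  2  'ba'
   7  s[6:],s[13:]  2  'ba'
   8  s[13:],s[4:]  4  'baba'
   9  s[4:],s[12:]  1  'b'
  10  s[12:],s[3:]  5  'bbaba'
  11  s[3:],s[11:]  2  'bb'
  12  s[11:],s[2:]  6  'bbbaba'
  13  s[2:],s[10:]  3  'bbb'
  14  s[10:],s[1:]  7  'bbbbaba'
  15  s[1:],s[9:]  4  'bbbb'
  16  s[9:],s[0:]  8  'bbbbbaba'

[0, 1, 1, 3, 2, 0, 2, 2, 4, 1, 5, 2, 6, 3, 7, 4, 8]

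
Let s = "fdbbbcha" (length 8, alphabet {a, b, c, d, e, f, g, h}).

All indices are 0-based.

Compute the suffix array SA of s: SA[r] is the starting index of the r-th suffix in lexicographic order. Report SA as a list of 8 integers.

[7, 2, 3, 4, 5, 1, 0, 6]

sorted suffixes:
  #0 SA[0]=7  'a'
  #1 SA[1]=2  'bbbcha'
  #2 SA[2]=3  'bbcha'
  #3 SA[3]=4  'bcha'
  #4 SA[4]=5  'cha'
  #5 SA[5]=1  'dbbbcha'
  #6 SA[6]=0  'fdbbbcha'
  #7 SA[7]=6  'ha'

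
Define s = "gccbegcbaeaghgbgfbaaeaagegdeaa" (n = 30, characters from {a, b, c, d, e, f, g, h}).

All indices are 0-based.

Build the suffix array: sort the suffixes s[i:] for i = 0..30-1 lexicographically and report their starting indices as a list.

sorted suffixes:
  #0 SA[0]=29  'a'
  #1 SA[1]=28  'aa'
  #2 SA[2]=18  'aaeaagegdeaa'
  #3 SA[3]=21  'aagegdeaa'
  #4 SA[4]=19  'aeaagegdeaa'
  #5 SA[5]=8  'aeaghgbgfbaaeaagegdeaa'
  #6 SA[6]=22  'agegdeaa'
  #7 SA[7]=10  'aghgbgfbaaeaagegdeaa'
  #8 SA[8]=17  'baaeaagegdeaa'
  #9 SA[9]=7  'baeaghgbgfbaaeaagegdeaa'
  #10 SA[10]=3  'begcbaeaghgbgfbaaeaagegdeaa'
  #11 SA[11]=14  'bgfbaaeaagegdeaa'
  #12 SA[12]=6  'cbaeaghgbgfbaaeaagegdeaa'
  #13 SA[13]=2  'cbegcbaeaghgbgfbaaeaagegdeaa'
  #14 SA[14]=1  'ccbegcbaeaghgbgfbaaeaagegdeaa'
  #15 SA[15]=26  'deaa'
  #16 SA[16]=27  'eaa'
  #17 SA[17]=20  'eaagegdeaa'
  #18 SA[18]=9  'eaghgbgfbaaeaagegdeaa'
  #19 SA[19]=4  'egcbaeaghgbgfbaaeaagegdeaa'
  #20 SA[20]=24  'egdeaa'
  #21 SA[21]=16  'fbaaeaagegdeaa'
  #22 SA[22]=13  'gbgfbaaeaagegdeaa'
  #23 SA[23]=5  'gcbaeaghgbgfbaaeaagegdeaa'
  #24 SA[24]=0  'gccbegcbaeaghgbgfbaaeaagegdeaa'
  #25 SA[25]=25  'gdeaa'
  #26 SA[26]=23  'gegdeaa'
  #27 SA[27]=15  'gfbaaeaagegdeaa'
  #28 SA[28]=11  'ghgbgfbaaeaagegdeaa'
  #29 SA[29]=12  'hgbgfbaaeaagegdeaa'

[29, 28, 18, 21, 19, 8, 22, 10, 17, 7, 3, 14, 6, 2, 1, 26, 27, 20, 9, 4, 24, 16, 13, 5, 0, 25, 23, 15, 11, 12]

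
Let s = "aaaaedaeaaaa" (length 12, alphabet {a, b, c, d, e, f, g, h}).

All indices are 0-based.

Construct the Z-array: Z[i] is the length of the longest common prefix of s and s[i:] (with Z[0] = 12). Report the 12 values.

Z[0]=12
i=1: fresh scan; Z[1]=3 grow→box=[1,4)
i=2: min(r-i=2, Z[1]=3)=2; Z[2]=2
i=3: min(r-i=1, Z[2]=2)=1; Z[3]=1
i=4: fresh scan; Z[4]=0
i=5: fresh scan; Z[5]=0
i=6: fresh scan; Z[6]=1 grow→box=[6,7)
i=7: fresh scan; Z[7]=0
i=8: fresh scan; Z[8]=4 grow→box=[8,12)
i=9: min(r-i=3, Z[1]=3)=3; Z[9]=3
i=10: min(r-i=2, Z[2]=2)=2; Z[10]=2
i=11: min(r-i=1, Z[3]=1)=1; Z[11]=1

[12, 3, 2, 1, 0, 0, 1, 0, 4, 3, 2, 1]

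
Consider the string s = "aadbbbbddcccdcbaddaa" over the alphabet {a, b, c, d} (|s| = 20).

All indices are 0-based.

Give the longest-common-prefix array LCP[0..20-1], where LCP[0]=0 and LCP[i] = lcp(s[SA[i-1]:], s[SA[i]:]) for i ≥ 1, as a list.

[0, 1, 2, 1, 2, 0, 1, 3, 2, 1, 0, 1, 2, 1, 0, 1, 1, 2, 1, 2]

sorted suffixes:
  #0 SA[0]=19  'a'
  #1 SA[1]=18  'aa'
  #2 SA[2]=0  'aadbbbbddcccdcbaddaa'
  #3 SA[3]=1  'adbbbbddcccdcbaddaa'
  #4 SA[4]=15  'addaa'
  #5 SA[5]=14  'baddaa'
  #6 SA[6]=3  'bbbbddcccdcbaddaa'
  #7 SA[7]=4  'bbbddcccdcbaddaa'
  #8 SA[8]=5  'bbddcccdcbaddaa'
  #9 SA[9]=6  'bddcccdcbaddaa'
  #10 SA[10]=13  'cbaddaa'
  #11 SA[11]=9  'cccdcbaddaa'
  #12 SA[12]=10  'ccdcbaddaa'
  #13 SA[13]=11  'cdcbaddaa'
  #14 SA[14]=17  'daa'
  #15 SA[15]=2  'dbbbbddcccdcbaddaa'
  #16 SA[16]=12  'dcbaddaa'
  #17 SA[17]=8  'dcccdcbaddaa'
  #18 SA[18]=16  'ddaa'
  #19 SA[19]=7  'ddcccdcbaddaa'

SA = [19, 18, 0, 1, 15, 14, 3, 4, 5, 6, 13, 9, 10, 11, 17, 2, 12, 8, 16, 7]
[i] adj suffixes → lcp
  [1] 19/18 → 1 ('a')
  [2] 18/0 → 2 ('aa')
  [3] 0/1 → 1 ('a')
  [4] 1/15 → 2 ('ad')
  [5] 15/14 → 0 ('')
  [6] 14/3 → 1 ('b')
  [7] 3/4 → 3 ('bbb')
  [8] 4/5 → 2 ('bb')
  [9] 5/6 → 1 ('b')
  [10] 6/13 → 0 ('')
  [11] 13/9 → 1 ('c')
  [12] 9/10 → 2 ('cc')
  [13] 10/11 → 1 ('c')
  [14] 11/17 → 0 ('')
  [15] 17/2 → 1 ('d')
  [16] 2/12 → 1 ('d')
  [17] 12/8 → 2 ('dc')
  [18] 8/16 → 1 ('d')
  [19] 16/7 → 2 ('dd')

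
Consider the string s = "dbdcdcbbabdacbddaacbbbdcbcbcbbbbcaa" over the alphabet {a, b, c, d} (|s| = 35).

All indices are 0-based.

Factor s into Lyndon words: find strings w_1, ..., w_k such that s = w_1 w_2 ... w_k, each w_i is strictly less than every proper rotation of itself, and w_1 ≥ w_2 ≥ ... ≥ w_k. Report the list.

["d", "bdcdc", "b", "b", "abdacbdd", "aacbbbdcbcbcbbbbc", "a", "a"]

emit factor 1: 'd' (i=0, period=1)
emit factor 2: 'bdcdc' (i=1, period=5)
emit factor 3: 'b' (i=6, period=1)
emit factor 4: 'b' (i=7, period=1)
emit factor 5: 'abdacbdd' (i=8, period=8)
emit factor 6: 'aacbbbdcbcbcbbbbc' (i=16, period=17)
emit factor 7: 'a' (i=33, period=1)
emit factor 8: 'a' (i=34, period=1)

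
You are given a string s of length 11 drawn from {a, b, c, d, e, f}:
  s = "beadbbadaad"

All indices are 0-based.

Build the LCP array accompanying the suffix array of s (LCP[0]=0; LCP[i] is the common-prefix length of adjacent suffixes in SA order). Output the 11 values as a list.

[0, 1, 2, 2, 0, 1, 1, 0, 1, 1, 0]

sorted suffixes:
  #0 SA[0]=8  'aad'
  #1 SA[1]=9  'ad'
  #2 SA[2]=6  'adaad'
  #3 SA[3]=2  'adbbadaad'
  #4 SA[4]=5  'badaad'
  #5 SA[5]=4  'bbadaad'
  #6 SA[6]=0  'beadbbadaad'
  #7 SA[7]=10  'd'
  #8 SA[8]=7  'daad'
  #9 SA[9]=3  'dbbadaad'
  #10 SA[10]=1  'eadbbadaad'

SA = [8, 9, 6, 2, 5, 4, 0, 10, 7, 3, 1]
i: (SA[i-1],SA[i]) lcp shared
  1: (8,9) 1 'a'
  2: (9,6) 2 'ad'
  3: (6,2) 2 'ad'
  4: (2,5) 0 ''
  5: (5,4) 1 'b'
  6: (4,0) 1 'b'
  7: (0,10) 0 ''
  8: (10,7) 1 'd'
  9: (7,3) 1 'd'
  10: (3,1) 0 ''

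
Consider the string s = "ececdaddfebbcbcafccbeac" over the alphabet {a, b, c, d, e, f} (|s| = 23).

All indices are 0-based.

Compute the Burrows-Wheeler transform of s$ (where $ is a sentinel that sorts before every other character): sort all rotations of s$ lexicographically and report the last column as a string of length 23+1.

rank  rotation                  last
    0  $ececdaddfebbcbcafccbeac  c
    1  ac$ececdaddfebbcbcafccbe  e
    2  addfebbcbcafccbeac$ececd  d
    3  afccbeac$ececdaddfebbcbc  c
    4  bbcbcafccbeac$ececdaddfe  e
    5  bcafccbeac$ececdaddfebbc  c
    6  bcbcafccbeac$ececdaddfeb  b
    7  beac$ececdaddfebbcbcafcc  c
    8  c$ececdaddfebbcbcafccbea  a
    9  cafccbeac$ececdaddfebbcb  b
   10  cbcafccbeac$ececdaddfebb  b
   11  cbeac$ececdaddfebbcbcafc  c
   12  ccbeac$ececdaddfebbcbcaf  f
   13  cdaddfebbcbcafccbeac$ece  e
   14  cecdaddfebbcbcafccbeac$e  e
   15  daddfebbcbcafccbeac$ecec  c
   16  ddfebbcbcafccbeac$ececda  a
   17  dfebbcbcafccbeac$ececdad  d
   18  eac$ececdaddfebbcbcafccb  b
   19  ebbcbcafccbeac$ececdaddf  f
   20  ecdaddfebbcbcafccbeac$ec  c
   21  ececdaddfebbcbcafccbeac$  $
   22  fccbeac$ececdaddfebbcbca  a
   23  febbcbcafccbeac$ececdadd  d

cedcecbcabbcfeecadbfc$ad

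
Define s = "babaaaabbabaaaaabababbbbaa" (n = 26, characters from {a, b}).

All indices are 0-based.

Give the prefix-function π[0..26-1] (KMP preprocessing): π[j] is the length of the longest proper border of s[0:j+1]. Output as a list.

π[0] = 0
j=1 s[j]='a': π[1]=0 (border '')
j=2 s[j]='b': π[2]=1 (border 'b')
j=3 s[j]='a': π[3]=2 (border 'ba')
j=4 s[j]='a': k: 2→0; π[4]=0 (border '')
j=5 s[j]='a': π[5]=0 (border '')
j=6 s[j]='a': π[6]=0 (border '')
j=7 s[j]='b': π[7]=1 (border 'b')
j=8 s[j]='b': k: 1→0; π[8]=1 (border 'b')
j=9 s[j]='a': π[9]=2 (border 'ba')
j=10 s[j]='b': π[10]=3 (border 'bab')
j=11 s[j]='a': π[11]=4 (border 'baba')
j=12 s[j]='a': π[12]=5 (border 'babaa')
j=13 s[j]='a': π[13]=6 (border 'babaaa')
j=14 s[j]='a': π[14]=7 (border 'babaaaa')
j=15 s[j]='a': k: 7→0; π[15]=0 (border '')
j=16 s[j]='b': π[16]=1 (border 'b')
j=17 s[j]='a': π[17]=2 (border 'ba')
j=18 s[j]='b': π[18]=3 (border 'bab')
j=19 s[j]='a': π[19]=4 (border 'baba')
j=20 s[j]='b': k: 4→2; π[20]=3 (border 'bab')
j=21 s[j]='b': k: 3→1→0; π[21]=1 (border 'b')
j=22 s[j]='b': k: 1→0; π[22]=1 (border 'b')
j=23 s[j]='b': k: 1→0; π[23]=1 (border 'b')
j=24 s[j]='a': π[24]=2 (border 'ba')
j=25 s[j]='a': k: 2→0; π[25]=0 (border '')

[0, 0, 1, 2, 0, 0, 0, 1, 1, 2, 3, 4, 5, 6, 7, 0, 1, 2, 3, 4, 3, 1, 1, 1, 2, 0]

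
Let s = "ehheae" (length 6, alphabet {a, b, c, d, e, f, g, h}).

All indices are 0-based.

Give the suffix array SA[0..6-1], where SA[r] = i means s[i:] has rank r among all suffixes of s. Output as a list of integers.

sorted suffixes:
  #0 SA[0]=4  'ae'
  #1 SA[1]=5  'e'
  #2 SA[2]=3  'eae'
  #3 SA[3]=0  'ehheae'
  #4 SA[4]=2  'heae'
  #5 SA[5]=1  'hheae'

[4, 5, 3, 0, 2, 1]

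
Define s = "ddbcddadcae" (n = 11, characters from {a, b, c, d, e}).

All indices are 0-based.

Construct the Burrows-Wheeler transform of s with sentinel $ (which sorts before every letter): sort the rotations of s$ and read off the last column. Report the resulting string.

edcddbddac$a

rank  rotation      last
    0  $ddbcddadcae  e
    1  adcae$ddbcdd  d
    2  ae$ddbcddadc  c
    3  bcddadcae$dd  d
    4  cae$ddbcddad  d
    5  cddadcae$ddb  b
    6  dadcae$ddbcd  d
    7  dbcddadcae$d  d
    8  dcae$ddbcdda  a
    9  ddadcae$ddbc  c
   10  ddbcddadcae$  $
   11  e$ddbcddadca  a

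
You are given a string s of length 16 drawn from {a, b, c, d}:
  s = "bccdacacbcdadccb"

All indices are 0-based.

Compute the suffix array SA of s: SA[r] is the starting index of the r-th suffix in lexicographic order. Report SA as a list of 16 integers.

[4, 6, 11, 15, 0, 8, 5, 14, 7, 13, 1, 2, 9, 3, 10, 12]

rank→(start, suffix):
  0 → (4, 'acacbcdadccb')
  1 → (6, 'acbcdadccb')
  2 → (11, 'adccb')
  3 → (15, 'b')
  4 → (0, 'bccdacacbcdadccb')
  5 → (8, 'bcdadccb')
  6 → (5, 'cacbcdadccb')
  7 → (14, 'cb')
  8 → (7, 'cbcdadccb')
  9 → (13, 'ccb')
  10 → (1, 'ccdacacbcdadccb')
  11 → (2, 'cdacacbcdadccb')
  12 → (9, 'cdadccb')
  13 → (3, 'dacacbcdadccb')
  14 → (10, 'dadccb')
  15 → (12, 'dccb')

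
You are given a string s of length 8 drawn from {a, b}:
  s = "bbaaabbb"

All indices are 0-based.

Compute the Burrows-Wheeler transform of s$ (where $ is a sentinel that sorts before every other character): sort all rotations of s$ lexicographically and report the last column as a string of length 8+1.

rank  rotation   last
    0  $bbaaabbb  b
    1  aaabbb$bb  b
    2  aabbb$bba  a
    3  abbb$bbaa  a
    4  b$bbaaabb  b
    5  baaabbb$b  b
    6  bb$bbaaab  b
    7  bbaaabbb$  $
    8  bbb$bbaaa  a

bbaabbb$a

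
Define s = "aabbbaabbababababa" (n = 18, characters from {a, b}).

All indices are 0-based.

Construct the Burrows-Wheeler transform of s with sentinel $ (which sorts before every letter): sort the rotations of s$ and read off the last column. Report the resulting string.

rank  rotation             last
    0  $aabbbaabbababababa  a
    1  a$aabbbaabbabababab  b
    2  aabbababababa$aabbb  b
    3  aabbbaabbababababa$  $
    4  aba$aabbbaabbababab  b
    5  ababa$aabbbaabbabab  b
    6  abababa$aabbbaabbab  b
    7  ababababa$aabbbaabb  b
    8  abbababababa$aabbba  a
    9  abbbaabbababababa$a  a
   10  ba$aabbbaabbabababa  a
   11  baabbababababa$aabb  b
   12  baba$aabbbaabbababa  a
   13  bababa$aabbbaabbaba  a
   14  babababa$aabbbaabba  a
   15  bababababa$aabbbaab  b
   16  bbaabbababababa$aab  b
   17  bbababababa$aabbbaa  a
   18  bbbaabbababababa$aa  a

abb$bbbbaaabaaabbaa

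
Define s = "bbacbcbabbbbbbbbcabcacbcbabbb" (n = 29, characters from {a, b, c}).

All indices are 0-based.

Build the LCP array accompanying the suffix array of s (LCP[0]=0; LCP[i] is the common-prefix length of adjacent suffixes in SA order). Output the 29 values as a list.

sorted suffixes:
  #0 SA[0]=25  'abbb'
  #1 SA[1]=7  'abbbbbbbbcabcacbcbabbb'
  #2 SA[2]=17  'abcacbcbabbb'
  #3 SA[3]=20  'acbcbabbb'
  #4 SA[4]=2  'acbcbabbbbbbbbcabcacbcbabbb'
  #5 SA[5]=28  'b'
  #6 SA[6]=24  'babbb'
  #7 SA[7]=6  'babbbbbbbbcabcacbcbabbb'
  #8 SA[8]=1  'bacbcbabbbbbbbbcabcacbcbabbb'
  #9 SA[9]=27  'bb'
  #10 SA[10]=0  'bbacbcbabbbbbbbbcabcacbcbabbb'
  #11 SA[11]=26  'bbb'
  #12 SA[12]=8  'bbbbbbbbcabcacbcbabbb'
  #13 SA[13]=9  'bbbbbbbcabcacbcbabbb'
  #14 SA[14]=10  'bbbbbbcabcacbcbabbb'
  #15 SA[15]=11  'bbbbbcabcacbcbabbb'
  #16 SA[16]=12  'bbbbcabcacbcbabbb'
  #17 SA[17]=13  'bbbcabcacbcbabbb'
  #18 SA[18]=14  'bbcabcacbcbabbb'
  #19 SA[19]=15  'bcabcacbcbabbb'
  #20 SA[20]=18  'bcacbcbabbb'
  #21 SA[21]=22  'bcbabbb'
  #22 SA[22]=4  'bcbabbbbbbbbcabcacbcbabbb'
  #23 SA[23]=16  'cabcacbcbabbb'
  #24 SA[24]=19  'cacbcbabbb'
  #25 SA[25]=23  'cbabbb'
  #26 SA[26]=5  'cbabbbbbbbbcabcacbcbabbb'
  #27 SA[27]=21  'cbcbabbb'
  #28 SA[28]=3  'cbcbabbbbbbbbcabcacbcbabbb'

SA = [25, 7, 17, 20, 2, 28, 24, 6, 1, 27, 0, 26, 8, 9, 10, 11, 12, 13, 14, 15, 18, 22, 4, 16, 19, 23, 5, 21, 3]
rank  pair      lcp
   1  s[25:],s[7:]  4  'abbb'
   2  s[7:],s[17:]  2  'ab'
   3  s[17:],s[20:]  1  'a'
   4  s[20:],s[2:]  9  'acbcbabbb'
   5  s[2:],s[28:]  0  ''
   6  s[28:],s[24:]  1  'b'
   7  s[24:],s[6:]  5  'babbb'
   8  s[6:],s[1:]  2  'ba'
   9  s[1:],s[27:]  1  'b'
  10  s[27:],s[0:]  2  'bb'
  11  s[0:],s[26:]  2  'bb'
  12  s[26:],s[8:]  3  'bbb'
  13  s[8:],s[9:]  7  'bbbbbbb'
  14  s[9:],s[10:]  6  'bbbbbb'
  15  s[10:],s[11:]  5  'bbbbb'
  16  s[11:],s[12:]  4  'bbbb'
  17  s[12:],s[13:]  3  'bbb'
  18  s[13:],s[14:]  2  'bb'
  19  s[14:],s[15:]  1  'b'
  20  s[15:],s[18:]  3  'bca'
  21  s[18:],s[22:]  2  'bc'
  22  s[22:],s[4:]  7  'bcbabbb'
  23  s[4:],s[16:]  0  ''
  24  s[16:],s[19:]  2  'ca'
  25  s[19:],s[23:]  1  'c'
  26  s[23:],s[5:]  6  'cbabbb'
  27  s[5:],s[21:]  2  'cb'
  28  s[21:],s[3:]  8  'cbcbabbb'

[0, 4, 2, 1, 9, 0, 1, 5, 2, 1, 2, 2, 3, 7, 6, 5, 4, 3, 2, 1, 3, 2, 7, 0, 2, 1, 6, 2, 8]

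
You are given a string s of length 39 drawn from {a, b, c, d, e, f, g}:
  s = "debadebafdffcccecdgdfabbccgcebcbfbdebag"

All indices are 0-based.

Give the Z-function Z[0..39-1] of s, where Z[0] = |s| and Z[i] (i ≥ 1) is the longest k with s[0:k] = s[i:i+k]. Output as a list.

[39, 0, 0, 0, 4, 0, 0, 0, 0, 1, 0, 0, 0, 0, 0, 0, 0, 1, 0, 1, 0, 0, 0, 0, 0, 0, 0, 0, 0, 0, 0, 0, 0, 0, 4, 0, 0, 0, 0]

Z[0]=39
i=1: i≥r, start 0; Z[1]=0
i=2: i≥r, start 0; Z[2]=0
i=3: i≥r, start 0; Z[3]=0
i=4: i≥r, start 0; Z[4]=4 scan→box=[4,8)
i=5: min(r-i=3, Z[1]=0)=0; Z[5]=0
i=6: min(r-i=2, Z[2]=0)=0; Z[6]=0
i=7: min(r-i=1, Z[3]=0)=0; Z[7]=0
i=8: i≥r, start 0; Z[8]=0
i=9: i≥r, start 0; Z[9]=1 scan→box=[9,10)
i=10: i≥r, start 0; Z[10]=0
i=11: i≥r, start 0; Z[11]=0
i=12: i≥r, start 0; Z[12]=0
i=13: i≥r, start 0; Z[13]=0
i=14: i≥r, start 0; Z[14]=0
i=15: i≥r, start 0; Z[15]=0
i=16: i≥r, start 0; Z[16]=0
i=17: i≥r, start 0; Z[17]=1 scan→box=[17,18)
i=18: i≥r, start 0; Z[18]=0
i=19: i≥r, start 0; Z[19]=1 scan→box=[19,20)
i=20: i≥r, start 0; Z[20]=0
i=21: i≥r, start 0; Z[21]=0
i=22: i≥r, start 0; Z[22]=0
i=23: i≥r, start 0; Z[23]=0
i=24: i≥r, start 0; Z[24]=0
i=25: i≥r, start 0; Z[25]=0
i=26: i≥r, start 0; Z[26]=0
i=27: i≥r, start 0; Z[27]=0
i=28: i≥r, start 0; Z[28]=0
i=29: i≥r, start 0; Z[29]=0
i=30: i≥r, start 0; Z[30]=0
i=31: i≥r, start 0; Z[31]=0
i=32: i≥r, start 0; Z[32]=0
i=33: i≥r, start 0; Z[33]=0
i=34: i≥r, start 0; Z[34]=4 scan→box=[34,38)
i=35: min(r-i=3, Z[1]=0)=0; Z[35]=0
i=36: min(r-i=2, Z[2]=0)=0; Z[36]=0
i=37: min(r-i=1, Z[3]=0)=0; Z[37]=0
i=38: i≥r, start 0; Z[38]=0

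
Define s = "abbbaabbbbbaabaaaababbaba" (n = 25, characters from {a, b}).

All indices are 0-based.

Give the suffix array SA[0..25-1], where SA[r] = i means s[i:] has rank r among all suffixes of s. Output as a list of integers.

[24, 14, 15, 11, 16, 4, 22, 12, 17, 19, 0, 5, 23, 13, 10, 3, 21, 18, 9, 2, 20, 8, 1, 7, 6]

rank | idx | suffix
   0 |  24 | a
   1 |  14 | aaaababbaba
   2 |  15 | aaababbaba
   3 |  11 | aabaaaababbaba
   4 |  16 | aababbaba
   5 |   4 | aabbbbbaabaaaababbaba
   6 |  22 | aba
   7 |  12 | abaaaababbaba
   8 |  17 | ababbaba
   9 |  19 | abbaba
  10 |   0 | abbbaabbbbbaabaaaababbaba
  11 |   5 | abbbbbaabaaaababbaba
  12 |  23 | ba
  13 |  13 | baaaababbaba
  14 |  10 | baabaaaababbaba
  15 |   3 | baabbbbbaabaaaababbaba
  16 |  21 | baba
  17 |  18 | babbaba
  18 |   9 | bbaabaaaababbaba
  19 |   2 | bbaabbbbbaabaaaababbaba
  20 |  20 | bbaba
  21 |   8 | bbbaabaaaababbaba
  22 |   1 | bbbaabbbbbaabaaaababbaba
  23 |   7 | bbbbaabaaaababbaba
  24 |   6 | bbbbbaabaaaababbaba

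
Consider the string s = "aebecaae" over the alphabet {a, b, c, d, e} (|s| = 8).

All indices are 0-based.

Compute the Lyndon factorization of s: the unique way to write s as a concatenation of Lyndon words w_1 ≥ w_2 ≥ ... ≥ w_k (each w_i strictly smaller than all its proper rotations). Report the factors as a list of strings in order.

emit factor 1: 'aebec' (i=0, period=5)
emit factor 2: 'aae' (i=5, period=3)

["aebec", "aae"]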